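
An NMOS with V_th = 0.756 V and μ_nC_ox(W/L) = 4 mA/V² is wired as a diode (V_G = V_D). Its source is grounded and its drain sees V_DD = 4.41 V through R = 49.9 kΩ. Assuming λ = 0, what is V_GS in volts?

With gate tied to drain, V_GS = V_DS ≥ V_GS − V_th, so the device is in saturation.
KCL at the drain: ½ k_n (V_GS − V_th)² = (V_DD − V_GS)/R.
Let x = V_GS − 0.756. Then 99.8 x² + x − 3.654 = 0, giving x = 0.186 V (positive root), so V_GS = 0.942 V.
I_D = (V_DD − V_GS)/R = (4.41 − 0.942) / 49.9 = 0.0695 mA.

V_GS = 0.942 V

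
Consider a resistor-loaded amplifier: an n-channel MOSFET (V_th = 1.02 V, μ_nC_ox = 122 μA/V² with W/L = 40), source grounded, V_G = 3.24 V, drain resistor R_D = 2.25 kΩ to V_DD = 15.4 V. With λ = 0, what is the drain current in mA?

V_GS = V_G = 3.24 V, so V_ov = 3.24 − 1.02 = 2.22 V.
k_n = μ_nC_ox · (W/L) = 4.88 mA/V².
Assume saturation: I_D = ½ k_n V_ov² = 0.5 × 4.88 × 2.22² = 12 mA, giving V_DS = V_DD − I_D R_D = 15.4 − 12 × 2.25 = -11.7 V.
But -11.7 V < V_ov = 2.22 V, so the device is actually in triode.
In triode I_D = k_n[V_ov V_DS − ½ V_DS²] and I_D = (V_DD − V_DS)/R_D. Equating: 5.49 V_DS² − 25.38 V_DS + 15.4 = 0, giving V_DS = 0.719 V (the root below V_ov).
I_D = (15.4 − 0.719) / 2.25 = 6.53 mA.

I_D = 6.53 mA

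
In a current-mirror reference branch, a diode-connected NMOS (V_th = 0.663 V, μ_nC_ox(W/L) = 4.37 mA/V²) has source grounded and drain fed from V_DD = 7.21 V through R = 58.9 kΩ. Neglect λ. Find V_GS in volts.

V_GS = 0.885 V

With gate tied to drain, V_GS = V_DS ≥ V_GS − V_th, so the device is in saturation.
KCL at the drain: ½ k_n (V_GS − V_th)² = (V_DD − V_GS)/R.
Let x = V_GS − 0.663. Then 129 x² + x − 6.547 = 0, giving x = 0.222 V (positive root), so V_GS = 0.885 V.
I_D = (V_DD − V_GS)/R = (7.21 − 0.885) / 58.9 = 0.107 mA.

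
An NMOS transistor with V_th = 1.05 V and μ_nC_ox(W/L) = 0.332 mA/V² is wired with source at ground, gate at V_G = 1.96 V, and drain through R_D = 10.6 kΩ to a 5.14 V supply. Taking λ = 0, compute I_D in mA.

V_GS = V_G = 1.96 V, so V_ov = 1.96 − 1.05 = 0.91 V.
Assume saturation: I_D = ½ k_n V_ov² = 0.5 × 0.332 × 0.91² = 0.137 mA, giving V_DS = V_DD − I_D R_D = 5.14 − 0.137 × 10.6 = 3.68 V.
V_DS = 3.68 V ≥ V_ov = 0.91 V, confirming saturation.

I_D = 0.137 mA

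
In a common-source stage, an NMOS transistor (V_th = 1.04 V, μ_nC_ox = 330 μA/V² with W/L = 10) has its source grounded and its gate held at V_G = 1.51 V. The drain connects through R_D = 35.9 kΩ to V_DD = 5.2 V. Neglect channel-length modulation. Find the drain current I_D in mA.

V_GS = V_G = 1.51 V, so V_ov = 1.51 − 1.04 = 0.47 V.
k_n = μ_nC_ox · (W/L) = 3.3 mA/V².
Assume saturation: I_D = ½ k_n V_ov² = 0.5 × 3.3 × 0.47² = 0.364 mA, giving V_DS = V_DD − I_D R_D = 5.2 − 0.364 × 35.9 = -7.89 V.
But -7.89 V < V_ov = 0.47 V, so the device is actually in triode.
In triode I_D = k_n[V_ov V_DS − ½ V_DS²] and I_D = (V_DD − V_DS)/R_D. Equating: 59.2 V_DS² − 56.68 V_DS + 5.2 = 0, giving V_DS = 0.103 V (the root below V_ov).
I_D = (5.2 − 0.103) / 35.9 = 0.142 mA.

I_D = 0.142 mA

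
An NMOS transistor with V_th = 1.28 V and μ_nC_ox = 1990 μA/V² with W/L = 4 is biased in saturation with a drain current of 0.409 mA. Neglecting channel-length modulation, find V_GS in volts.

V_GS = 1.60 V

k_n = μ_nC_ox · (W/L) = 7.96 mA/V².
In saturation I_D = ½ k_n (V_GS − V_th)², so V_GS − V_th = √(2 I_D / k_n) = √(2 × 0.409 / 7.96) = 0.321 V.
V_GS = 1.28 + 0.321 = 1.6 V.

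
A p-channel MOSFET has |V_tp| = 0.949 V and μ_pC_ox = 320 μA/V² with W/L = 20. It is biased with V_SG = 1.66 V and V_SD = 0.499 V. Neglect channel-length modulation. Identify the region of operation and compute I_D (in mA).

k_p = μ_pC_ox · (W/L) = 6.4 mA/V².
V_ov = V_SG − |V_tp| = 1.66 − 0.949 = 0.711 V.
Since V_SD = 0.499 V < V_ov = 0.711 V, the device is in the triode region.
I_D = k_p [V_ov · V_SD − ½ V_SD²] = 6.4 × [0.711 × 0.499 − 0.5 × 0.499²] = 1.47 mA.

Triode; I_D = 1.47 mA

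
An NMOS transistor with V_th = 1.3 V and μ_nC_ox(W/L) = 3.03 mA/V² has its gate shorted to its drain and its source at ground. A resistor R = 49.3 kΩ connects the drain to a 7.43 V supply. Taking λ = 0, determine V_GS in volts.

V_GS = 1.58 V

With gate tied to drain, V_GS = V_DS ≥ V_GS − V_th, so the device is in saturation.
KCL at the drain: ½ k_n (V_GS − V_th)² = (V_DD − V_GS)/R.
Let x = V_GS − 1.3. Then 74.7 x² + x − 6.13 = 0, giving x = 0.28 V (positive root), so V_GS = 1.58 V.
I_D = (V_DD − V_GS)/R = (7.43 − 1.58) / 49.3 = 0.119 mA.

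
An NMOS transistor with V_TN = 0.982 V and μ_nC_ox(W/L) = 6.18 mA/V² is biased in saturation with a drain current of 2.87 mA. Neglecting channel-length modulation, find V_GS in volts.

In saturation I_D = ½ k_n (V_GS − V_TN)², so V_GS − V_TN = √(2 I_D / k_n) = √(2 × 2.87 / 6.18) = 0.964 V.
V_GS = 0.982 + 0.964 = 1.95 V.

V_GS = 1.95 V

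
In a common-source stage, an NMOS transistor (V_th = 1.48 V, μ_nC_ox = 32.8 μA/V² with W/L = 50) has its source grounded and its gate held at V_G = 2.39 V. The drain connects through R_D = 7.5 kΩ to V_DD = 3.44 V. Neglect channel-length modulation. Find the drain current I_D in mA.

I_D = 0.413 mA

V_GS = V_G = 2.39 V, so V_ov = 2.39 − 1.48 = 0.91 V.
k_n = μ_nC_ox · (W/L) = 1.64 mA/V².
Assume saturation: I_D = ½ k_n V_ov² = 0.5 × 1.64 × 0.91² = 0.679 mA, giving V_DS = V_DD − I_D R_D = 3.44 − 0.679 × 7.5 = -1.65 V.
But -1.65 V < V_ov = 0.91 V, so the device is actually in triode.
In triode I_D = k_n[V_ov V_DS − ½ V_DS²] and I_D = (V_DD − V_DS)/R_D. Equating: 6.15 V_DS² − 12.19 V_DS + 3.44 = 0, giving V_DS = 0.341 V (the root below V_ov).
I_D = (3.44 − 0.341) / 7.5 = 0.413 mA.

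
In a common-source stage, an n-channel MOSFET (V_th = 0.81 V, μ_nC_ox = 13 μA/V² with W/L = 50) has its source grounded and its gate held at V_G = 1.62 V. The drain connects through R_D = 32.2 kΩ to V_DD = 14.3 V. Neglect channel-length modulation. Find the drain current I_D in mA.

I_D = 0.213 mA

V_GS = V_G = 1.62 V, so V_ov = 1.62 − 0.81 = 0.81 V.
k_n = μ_nC_ox · (W/L) = 0.65 mA/V².
Assume saturation: I_D = ½ k_n V_ov² = 0.5 × 0.65 × 0.81² = 0.213 mA, giving V_DS = V_DD − I_D R_D = 14.3 − 0.213 × 32.2 = 7.43 V.
V_DS = 7.43 V ≥ V_ov = 0.81 V, confirming saturation.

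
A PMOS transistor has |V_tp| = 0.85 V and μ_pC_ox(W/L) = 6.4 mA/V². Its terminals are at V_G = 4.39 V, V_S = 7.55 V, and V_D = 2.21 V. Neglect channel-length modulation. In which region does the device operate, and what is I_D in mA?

V_SG = V_S − V_G = 7.55 − 4.39 = 3.16 V; V_SD = V_S − V_D = 7.55 − 2.21 = 5.34 V.
V_ov = V_SG − |V_tp| = 3.16 − 0.85 = 2.31 V.
Since V_SD = 5.34 V ≥ V_ov = 2.31 V, the device is in saturation.
I_D = ½ k_p V_ov² = 0.5 × 6.4 × 2.31² = 17.1 mA.

Saturation; I_D = 17.1 mA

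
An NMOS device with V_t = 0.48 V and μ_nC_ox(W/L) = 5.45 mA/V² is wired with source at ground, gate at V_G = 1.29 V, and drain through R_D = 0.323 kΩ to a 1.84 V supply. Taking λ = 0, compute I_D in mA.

V_GS = V_G = 1.29 V, so V_ov = 1.29 − 0.48 = 0.81 V.
Assume saturation: I_D = ½ k_n V_ov² = 0.5 × 5.45 × 0.81² = 1.79 mA, giving V_DS = V_DD − I_D R_D = 1.84 − 1.79 × 0.323 = 1.26 V.
V_DS = 1.26 V ≥ V_ov = 0.81 V, confirming saturation.

I_D = 1.79 mA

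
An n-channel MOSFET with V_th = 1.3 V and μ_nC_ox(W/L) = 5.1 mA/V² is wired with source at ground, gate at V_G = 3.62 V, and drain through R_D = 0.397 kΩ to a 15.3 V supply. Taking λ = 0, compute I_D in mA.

I_D = 13.7 mA

V_GS = V_G = 3.62 V, so V_ov = 3.62 − 1.3 = 2.32 V.
Assume saturation: I_D = ½ k_n V_ov² = 0.5 × 5.1 × 2.32² = 13.7 mA, giving V_DS = V_DD − I_D R_D = 15.3 − 13.7 × 0.397 = 9.85 V.
V_DS = 9.85 V ≥ V_ov = 2.32 V, confirming saturation.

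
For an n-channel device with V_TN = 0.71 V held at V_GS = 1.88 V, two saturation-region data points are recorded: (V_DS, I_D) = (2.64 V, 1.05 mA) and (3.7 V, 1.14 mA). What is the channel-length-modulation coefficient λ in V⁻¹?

λ = 0.103 V⁻¹

With V_GS fixed, I_D ∝ (1 + λ V_DS) in saturation, so I_D2/I_D1 = (1 + λ V_DS2)/(1 + λ V_DS1).
1.14/1.05 = 1.086 = (1 + 3.7 λ)/(1 + 2.64 λ).
Solving: λ (I_D1 V_DS2 − I_D2 V_DS1) = I_D2 − I_D1, so λ = (1.14 − 1.05) / (1.05 × 3.7 − 1.14 × 2.64) = 0.09 / 0.875 = 0.103 V⁻¹.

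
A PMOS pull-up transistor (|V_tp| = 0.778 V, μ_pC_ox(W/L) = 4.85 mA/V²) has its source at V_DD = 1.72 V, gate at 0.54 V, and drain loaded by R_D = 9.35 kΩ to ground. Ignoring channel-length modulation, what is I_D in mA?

V_SG = V_DD − V_G = 1.72 − 0.54 = 1.18 V, so V_ov = 1.18 − 0.778 = 0.402 V.
Assume saturation: I_D = ½ k_p V_ov² = 0.5 × 4.85 × 0.402² = 0.392 mA, giving V_SD = V_DD − I_D R_D = 1.72 − 0.392 × 9.35 = -1.94 V.
But -1.94 V < V_ov = 0.402 V, so the device is actually in triode.
In triode I_D = k_p[V_ov V_SD − ½ V_SD²] and I_D = (V_DD − V_SD)/R_D. Equating: 22.7 V_SD² − 19.23 V_SD + 1.72 = 0, giving V_SD = 0.102 V (the root below V_ov).
I_D = (1.72 − 0.102) / 9.35 = 0.173 mA.

I_D = 0.173 mA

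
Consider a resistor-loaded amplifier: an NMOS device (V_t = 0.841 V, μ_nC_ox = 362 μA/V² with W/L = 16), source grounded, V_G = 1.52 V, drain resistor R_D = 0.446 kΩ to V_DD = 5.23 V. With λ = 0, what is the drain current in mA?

V_GS = V_G = 1.52 V, so V_ov = 1.52 − 0.841 = 0.679 V.
k_n = μ_nC_ox · (W/L) = 5.792 mA/V².
Assume saturation: I_D = ½ k_n V_ov² = 0.5 × 5.792 × 0.679² = 1.34 mA, giving V_DS = V_DD − I_D R_D = 5.23 − 1.34 × 0.446 = 4.63 V.
V_DS = 4.63 V ≥ V_ov = 0.679 V, confirming saturation.

I_D = 1.34 mA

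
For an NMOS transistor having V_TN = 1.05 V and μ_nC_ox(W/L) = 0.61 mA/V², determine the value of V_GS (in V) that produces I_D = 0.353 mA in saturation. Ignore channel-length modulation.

V_GS = 2.13 V

In saturation I_D = ½ k_n (V_GS − V_TN)², so V_GS − V_TN = √(2 I_D / k_n) = √(2 × 0.353 / 0.61) = 1.08 V.
V_GS = 1.05 + 1.08 = 2.13 V.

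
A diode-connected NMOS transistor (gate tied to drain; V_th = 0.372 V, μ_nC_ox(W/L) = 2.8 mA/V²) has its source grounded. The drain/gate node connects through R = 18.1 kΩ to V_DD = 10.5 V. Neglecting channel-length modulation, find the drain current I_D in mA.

With gate tied to drain, V_GS = V_DS ≥ V_GS − V_th, so the device is in saturation.
KCL at the drain: ½ k_n (V_GS − V_th)² = (V_DD − V_GS)/R.
Let x = V_GS − 0.372. Then 25.3 x² + x − 10.13 = 0, giving x = 0.613 V (positive root), so V_GS = 0.985 V.
I_D = (V_DD − V_GS)/R = (10.5 − 0.985) / 18.1 = 0.526 mA.

I_D = 0.526 mA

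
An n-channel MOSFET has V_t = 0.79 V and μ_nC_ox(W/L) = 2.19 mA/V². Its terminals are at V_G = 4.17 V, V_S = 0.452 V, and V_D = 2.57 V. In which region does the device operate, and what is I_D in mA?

V_GS = V_G − V_S = 4.17 − 0.452 = 3.72 V; V_DS = V_D − V_S = 2.57 − 0.452 = 2.12 V.
V_ov = V_GS − V_t = 3.72 − 0.79 = 2.93 V.
Since V_DS = 2.12 V < V_ov = 2.93 V, the device is in the triode region.
I_D = k_n [V_ov · V_DS − ½ V_DS²] = 2.19 × [2.93 × 2.12 − 0.5 × 2.12²] = 8.67 mA.

Triode; I_D = 8.67 mA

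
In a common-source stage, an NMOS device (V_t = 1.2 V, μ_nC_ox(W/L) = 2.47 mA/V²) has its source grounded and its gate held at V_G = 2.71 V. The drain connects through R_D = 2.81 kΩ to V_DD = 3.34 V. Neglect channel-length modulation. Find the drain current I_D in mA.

V_GS = V_G = 2.71 V, so V_ov = 2.71 − 1.2 = 1.51 V.
Assume saturation: I_D = ½ k_n V_ov² = 0.5 × 2.47 × 1.51² = 2.82 mA, giving V_DS = V_DD − I_D R_D = 3.34 − 2.82 × 2.81 = -4.57 V.
But -4.57 V < V_ov = 1.51 V, so the device is actually in triode.
In triode I_D = k_n[V_ov V_DS − ½ V_DS²] and I_D = (V_DD − V_DS)/R_D. Equating: 3.47 V_DS² − 11.48 V_DS + 3.34 = 0, giving V_DS = 0.322 V (the root below V_ov).
I_D = (3.34 − 0.322) / 2.81 = 1.07 mA.

I_D = 1.07 mA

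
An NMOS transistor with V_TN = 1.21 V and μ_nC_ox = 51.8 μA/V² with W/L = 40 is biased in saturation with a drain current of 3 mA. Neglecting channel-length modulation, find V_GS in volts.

k_n = μ_nC_ox · (W/L) = 2.072 mA/V².
In saturation I_D = ½ k_n (V_GS − V_TN)², so V_GS − V_TN = √(2 I_D / k_n) = √(2 × 3 / 2.072) = 1.7 V.
V_GS = 1.21 + 1.7 = 2.91 V.

V_GS = 2.91 V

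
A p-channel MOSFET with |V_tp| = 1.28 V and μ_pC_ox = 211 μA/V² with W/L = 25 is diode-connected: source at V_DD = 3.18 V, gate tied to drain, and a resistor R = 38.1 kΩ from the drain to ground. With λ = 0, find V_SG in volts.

With gate tied to drain, V_SG = V_SD ≥ V_SG − |V_tp|, so the device is in saturation.
k_p = μ_pC_ox · (W/L) = 5.275 mA/V².
KCL at the drain: ½ k_p (V_SG − |V_tp|)² = (V_DD − V_SG)/R.
Let x = V_SG − 1.28. Then 100 x² + x − 1.9 = 0, giving x = 0.133 V (positive root), so V_SG = 1.41 V.
I_D = (V_DD − V_SG)/R = (3.18 − 1.41) / 38.1 = 0.0464 mA.

V_SG = 1.41 V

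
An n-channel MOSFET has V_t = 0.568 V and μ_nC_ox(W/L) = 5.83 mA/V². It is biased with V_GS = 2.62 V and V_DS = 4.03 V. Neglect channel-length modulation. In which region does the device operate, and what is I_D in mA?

Saturation; I_D = 12.3 mA

V_ov = V_GS − V_t = 2.62 − 0.568 = 2.05 V.
Since V_DS = 4.03 V ≥ V_ov = 2.05 V, the device is in saturation.
I_D = ½ k_n V_ov² = 0.5 × 5.83 × 2.05² = 12.3 mA.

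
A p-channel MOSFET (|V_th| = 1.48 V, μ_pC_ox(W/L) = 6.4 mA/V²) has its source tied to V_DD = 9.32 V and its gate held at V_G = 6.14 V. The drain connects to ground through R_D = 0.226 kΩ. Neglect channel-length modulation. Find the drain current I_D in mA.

V_SG = V_DD − V_G = 9.32 − 6.14 = 3.18 V, so V_ov = 3.18 − 1.48 = 1.7 V.
Assume saturation: I_D = ½ k_p V_ov² = 0.5 × 6.4 × 1.7² = 9.25 mA, giving V_SD = V_DD − I_D R_D = 9.32 − 9.25 × 0.226 = 7.23 V.
V_SD = 7.23 V ≥ V_ov = 1.7 V, confirming saturation.

I_D = 9.25 mA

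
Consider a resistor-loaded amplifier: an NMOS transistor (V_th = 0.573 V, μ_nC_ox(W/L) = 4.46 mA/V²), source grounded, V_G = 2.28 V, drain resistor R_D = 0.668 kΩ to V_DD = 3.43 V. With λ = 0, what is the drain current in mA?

V_GS = V_G = 2.28 V, so V_ov = 2.28 − 0.573 = 1.71 V.
Assume saturation: I_D = ½ k_n V_ov² = 0.5 × 4.46 × 1.71² = 6.5 mA, giving V_DS = V_DD − I_D R_D = 3.43 − 6.5 × 0.668 = -0.911 V.
But -0.911 V < V_ov = 1.71 V, so the device is actually in triode.
In triode I_D = k_n[V_ov V_DS − ½ V_DS²] and I_D = (V_DD − V_DS)/R_D. Equating: 1.49 V_DS² − 6.086 V_DS + 3.43 = 0, giving V_DS = 0.675 V (the root below V_ov).
I_D = (3.43 − 0.675) / 0.668 = 4.12 mA.

I_D = 4.12 mA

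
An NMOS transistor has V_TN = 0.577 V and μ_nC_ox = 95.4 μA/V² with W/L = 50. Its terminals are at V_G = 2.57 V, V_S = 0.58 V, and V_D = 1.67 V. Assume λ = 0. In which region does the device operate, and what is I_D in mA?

V_GS = V_G − V_S = 2.57 − 0.58 = 1.99 V; V_DS = V_D − V_S = 1.67 − 0.58 = 1.09 V.
k_n = μ_nC_ox · (W/L) = 4.77 mA/V².
V_ov = V_GS − V_TN = 1.99 − 0.577 = 1.41 V.
Since V_DS = 1.09 V < V_ov = 1.41 V, the device is in the triode region.
I_D = k_n [V_ov · V_DS − ½ V_DS²] = 4.77 × [1.41 × 1.09 − 0.5 × 1.09²] = 4.51 mA.

Triode; I_D = 4.51 mA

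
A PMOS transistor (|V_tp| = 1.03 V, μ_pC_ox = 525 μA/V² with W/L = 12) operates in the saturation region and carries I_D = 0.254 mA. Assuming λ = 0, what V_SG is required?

k_p = μ_pC_ox · (W/L) = 6.3 mA/V².
In saturation I_D = ½ k_p (V_SG − |V_tp|)², so V_SG − |V_tp| = √(2 I_D / k_p) = √(2 × 0.254 / 6.3) = 0.284 V.
V_SG = 1.03 + 0.284 = 1.31 V.

V_SG = 1.31 V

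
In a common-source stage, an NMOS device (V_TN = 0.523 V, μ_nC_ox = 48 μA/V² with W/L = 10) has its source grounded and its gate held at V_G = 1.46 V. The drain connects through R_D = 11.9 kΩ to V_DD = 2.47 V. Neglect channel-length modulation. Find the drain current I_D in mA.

I_D = 0.165 mA

V_GS = V_G = 1.46 V, so V_ov = 1.46 − 0.523 = 0.937 V.
k_n = μ_nC_ox · (W/L) = 0.48 mA/V².
Assume saturation: I_D = ½ k_n V_ov² = 0.5 × 0.48 × 0.937² = 0.211 mA, giving V_DS = V_DD − I_D R_D = 2.47 − 0.211 × 11.9 = -0.0375 V.
But -0.0375 V < V_ov = 0.937 V, so the device is actually in triode.
In triode I_D = k_n[V_ov V_DS − ½ V_DS²] and I_D = (V_DD − V_DS)/R_D. Equating: 2.86 V_DS² − 6.352 V_DS + 2.47 = 0, giving V_DS = 0.502 V (the root below V_ov).
I_D = (2.47 − 0.502) / 11.9 = 0.165 mA.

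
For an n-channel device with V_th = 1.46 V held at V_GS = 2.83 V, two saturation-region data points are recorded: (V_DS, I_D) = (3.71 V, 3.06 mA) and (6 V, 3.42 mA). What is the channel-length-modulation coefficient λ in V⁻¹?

With V_GS fixed, I_D ∝ (1 + λ V_DS) in saturation, so I_D2/I_D1 = (1 + λ V_DS2)/(1 + λ V_DS1).
3.42/3.06 = 1.118 = (1 + 6 λ)/(1 + 3.71 λ).
Solving: λ (I_D1 V_DS2 − I_D2 V_DS1) = I_D2 − I_D1, so λ = (3.42 − 3.06) / (3.06 × 6 − 3.42 × 3.71) = 0.36 / 5.67 = 0.0635 V⁻¹.

λ = 0.0635 V⁻¹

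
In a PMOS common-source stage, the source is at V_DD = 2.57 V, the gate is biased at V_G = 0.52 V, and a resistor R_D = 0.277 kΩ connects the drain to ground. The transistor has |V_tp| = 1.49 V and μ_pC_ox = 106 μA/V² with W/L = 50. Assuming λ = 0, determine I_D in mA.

I_D = 0.831 mA

V_SG = V_DD − V_G = 2.57 − 0.52 = 2.05 V, so V_ov = 2.05 − 1.49 = 0.56 V.
k_p = μ_pC_ox · (W/L) = 5.3 mA/V².
Assume saturation: I_D = ½ k_p V_ov² = 0.5 × 5.3 × 0.56² = 0.831 mA, giving V_SD = V_DD − I_D R_D = 2.57 − 0.831 × 0.277 = 2.34 V.
V_SD = 2.34 V ≥ V_ov = 0.56 V, confirming saturation.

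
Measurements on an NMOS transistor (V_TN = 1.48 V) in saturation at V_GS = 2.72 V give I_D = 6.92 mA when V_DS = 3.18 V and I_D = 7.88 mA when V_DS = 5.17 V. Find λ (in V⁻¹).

λ = 0.0896 V⁻¹

With V_GS fixed, I_D ∝ (1 + λ V_DS) in saturation, so I_D2/I_D1 = (1 + λ V_DS2)/(1 + λ V_DS1).
7.88/6.92 = 1.139 = (1 + 5.17 λ)/(1 + 3.18 λ).
Solving: λ (I_D1 V_DS2 − I_D2 V_DS1) = I_D2 − I_D1, so λ = (7.88 − 6.92) / (6.92 × 5.17 − 7.88 × 3.18) = 0.96 / 10.7 = 0.0896 V⁻¹.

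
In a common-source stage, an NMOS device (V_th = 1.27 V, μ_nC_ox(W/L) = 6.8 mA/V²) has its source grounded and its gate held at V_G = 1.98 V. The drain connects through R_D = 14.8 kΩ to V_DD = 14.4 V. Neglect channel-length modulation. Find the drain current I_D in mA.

V_GS = V_G = 1.98 V, so V_ov = 1.98 − 1.27 = 0.71 V.
Assume saturation: I_D = ½ k_n V_ov² = 0.5 × 6.8 × 0.71² = 1.71 mA, giving V_DS = V_DD − I_D R_D = 14.4 − 1.71 × 14.8 = -11 V.
But -11 V < V_ov = 0.71 V, so the device is actually in triode.
In triode I_D = k_n[V_ov V_DS − ½ V_DS²] and I_D = (V_DD − V_DS)/R_D. Equating: 50.3 V_DS² − 72.45 V_DS + 14.4 = 0, giving V_DS = 0.238 V (the root below V_ov).
I_D = (14.4 − 0.238) / 14.8 = 0.957 mA.

I_D = 0.957 mA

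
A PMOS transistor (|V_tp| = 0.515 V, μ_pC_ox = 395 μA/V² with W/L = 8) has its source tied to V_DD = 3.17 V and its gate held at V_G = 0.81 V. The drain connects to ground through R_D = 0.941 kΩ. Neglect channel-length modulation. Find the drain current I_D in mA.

I_D = 2.77 mA

V_SG = V_DD − V_G = 3.17 − 0.81 = 2.36 V, so V_ov = 2.36 − 0.515 = 1.84 V.
k_p = μ_pC_ox · (W/L) = 3.16 mA/V².
Assume saturation: I_D = ½ k_p V_ov² = 0.5 × 3.16 × 1.84² = 5.38 mA, giving V_SD = V_DD − I_D R_D = 3.17 − 5.38 × 0.941 = -1.89 V.
But -1.89 V < V_ov = 1.84 V, so the device is actually in triode.
In triode I_D = k_p[V_ov V_SD − ½ V_SD²] and I_D = (V_DD − V_SD)/R_D. Equating: 1.49 V_SD² − 6.486 V_SD + 3.17 = 0, giving V_SD = 0.561 V (the root below V_ov).
I_D = (3.17 − 0.561) / 0.941 = 2.77 mA.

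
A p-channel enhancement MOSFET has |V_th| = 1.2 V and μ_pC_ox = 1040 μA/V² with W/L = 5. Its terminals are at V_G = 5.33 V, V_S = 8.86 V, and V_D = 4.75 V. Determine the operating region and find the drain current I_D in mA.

Saturation; I_D = 14.1 mA

V_SG = V_S − V_G = 8.86 − 5.33 = 3.53 V; V_SD = V_S − V_D = 8.86 − 4.75 = 4.11 V.
k_p = μ_pC_ox · (W/L) = 5.2 mA/V².
V_ov = V_SG − |V_th| = 3.53 − 1.2 = 2.33 V.
Since V_SD = 4.11 V ≥ V_ov = 2.33 V, the device is in saturation.
I_D = ½ k_p V_ov² = 0.5 × 5.2 × 2.33² = 14.1 mA.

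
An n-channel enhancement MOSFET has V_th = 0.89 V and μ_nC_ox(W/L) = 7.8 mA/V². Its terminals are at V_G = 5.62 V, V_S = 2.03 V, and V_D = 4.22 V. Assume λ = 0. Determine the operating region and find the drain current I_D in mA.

V_GS = V_G − V_S = 5.62 − 2.03 = 3.59 V; V_DS = V_D − V_S = 4.22 − 2.03 = 2.19 V.
V_ov = V_GS − V_th = 3.59 − 0.89 = 2.7 V.
Since V_DS = 2.19 V < V_ov = 2.7 V, the device is in the triode region.
I_D = k_n [V_ov · V_DS − ½ V_DS²] = 7.8 × [2.7 × 2.19 − 0.5 × 2.19²] = 27.4 mA.

Triode; I_D = 27.4 mA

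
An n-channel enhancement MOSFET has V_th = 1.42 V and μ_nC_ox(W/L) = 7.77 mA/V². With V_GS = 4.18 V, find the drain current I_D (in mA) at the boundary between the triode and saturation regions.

I_D = 29.6 mA

At the boundary V_DS = V_ov = V_GS − V_th = 4.18 − 1.42 = 2.76 V.
I_D = ½ k_n V_ov² = 0.5 × 7.77 × 2.76² = 29.6 mA.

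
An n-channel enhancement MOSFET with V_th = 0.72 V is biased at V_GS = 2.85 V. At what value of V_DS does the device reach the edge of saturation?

The boundary between triode and saturation is V_DS = V_GS − V_th = V_ov.
V_ov = 2.85 − 0.72 = 2.13 V.

V_DS,sat = 2.13 V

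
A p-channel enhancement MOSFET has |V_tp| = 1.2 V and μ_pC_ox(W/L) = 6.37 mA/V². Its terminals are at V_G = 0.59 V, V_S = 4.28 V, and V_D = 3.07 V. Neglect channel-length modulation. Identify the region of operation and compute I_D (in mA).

V_SG = V_S − V_G = 4.28 − 0.59 = 3.69 V; V_SD = V_S − V_D = 4.28 − 3.07 = 1.21 V.
V_ov = V_SG − |V_tp| = 3.69 − 1.2 = 2.49 V.
Since V_SD = 1.21 V < V_ov = 2.49 V, the device is in the triode region.
I_D = k_p [V_ov · V_SD − ½ V_SD²] = 6.37 × [2.49 × 1.21 − 0.5 × 1.21²] = 14.5 mA.

Triode; I_D = 14.5 mA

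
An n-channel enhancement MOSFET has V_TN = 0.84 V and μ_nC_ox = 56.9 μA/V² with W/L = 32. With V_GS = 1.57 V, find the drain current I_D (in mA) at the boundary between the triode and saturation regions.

I_D = 0.485 mA

At the boundary V_DS = V_ov = V_GS − V_TN = 1.57 − 0.84 = 0.73 V.
k_n = μ_nC_ox · (W/L) = 1.821 mA/V².
I_D = ½ k_n V_ov² = 0.5 × 1.821 × 0.73² = 0.485 mA.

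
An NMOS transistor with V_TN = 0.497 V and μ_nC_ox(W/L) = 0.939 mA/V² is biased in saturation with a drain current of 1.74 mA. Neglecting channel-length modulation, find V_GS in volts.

V_GS = 2.42 V

In saturation I_D = ½ k_n (V_GS − V_TN)², so V_GS − V_TN = √(2 I_D / k_n) = √(2 × 1.74 / 0.939) = 1.93 V.
V_GS = 0.497 + 1.93 = 2.42 V.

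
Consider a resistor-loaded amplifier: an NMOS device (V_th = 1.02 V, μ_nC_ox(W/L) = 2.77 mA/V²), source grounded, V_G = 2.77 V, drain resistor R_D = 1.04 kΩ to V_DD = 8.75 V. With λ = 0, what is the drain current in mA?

I_D = 4.24 mA

V_GS = V_G = 2.77 V, so V_ov = 2.77 − 1.02 = 1.75 V.
Assume saturation: I_D = ½ k_n V_ov² = 0.5 × 2.77 × 1.75² = 4.24 mA, giving V_DS = V_DD − I_D R_D = 8.75 − 4.24 × 1.04 = 4.34 V.
V_DS = 4.34 V ≥ V_ov = 1.75 V, confirming saturation.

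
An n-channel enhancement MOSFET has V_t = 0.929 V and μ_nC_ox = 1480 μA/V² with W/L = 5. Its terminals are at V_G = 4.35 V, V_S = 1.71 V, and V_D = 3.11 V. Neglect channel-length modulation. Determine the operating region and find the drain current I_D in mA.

Triode; I_D = 10.5 mA

V_GS = V_G − V_S = 4.35 − 1.71 = 2.64 V; V_DS = V_D − V_S = 3.11 − 1.71 = 1.4 V.
k_n = μ_nC_ox · (W/L) = 7.4 mA/V².
V_ov = V_GS − V_t = 2.64 − 0.929 = 1.71 V.
Since V_DS = 1.4 V < V_ov = 1.71 V, the device is in the triode region.
I_D = k_n [V_ov · V_DS − ½ V_DS²] = 7.4 × [1.71 × 1.4 − 0.5 × 1.4²] = 10.5 mA.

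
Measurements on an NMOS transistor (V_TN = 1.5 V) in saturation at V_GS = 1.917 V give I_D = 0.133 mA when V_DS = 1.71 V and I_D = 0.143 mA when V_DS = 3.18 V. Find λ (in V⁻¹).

λ = 0.0561 V⁻¹

With V_GS fixed, I_D ∝ (1 + λ V_DS) in saturation, so I_D2/I_D1 = (1 + λ V_DS2)/(1 + λ V_DS1).
0.143/0.133 = 1.075 = (1 + 3.18 λ)/(1 + 1.71 λ).
Solving: λ (I_D1 V_DS2 − I_D2 V_DS1) = I_D2 − I_D1, so λ = (0.143 − 0.133) / (0.133 × 3.18 − 0.143 × 1.71) = 0.01 / 0.178 = 0.0561 V⁻¹.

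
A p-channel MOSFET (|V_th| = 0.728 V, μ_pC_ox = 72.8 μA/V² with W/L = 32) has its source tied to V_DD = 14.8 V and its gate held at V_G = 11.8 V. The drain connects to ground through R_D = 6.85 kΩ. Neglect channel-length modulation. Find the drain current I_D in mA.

V_SG = V_DD − V_G = 14.8 − 11.8 = 3 V, so V_ov = 3 − 0.728 = 2.27 V.
k_p = μ_pC_ox · (W/L) = 2.33 mA/V².
Assume saturation: I_D = ½ k_p V_ov² = 0.5 × 2.33 × 2.27² = 6.01 mA, giving V_SD = V_DD − I_D R_D = 14.8 − 6.01 × 6.85 = -26.4 V.
But -26.4 V < V_ov = 2.27 V, so the device is actually in triode.
In triode I_D = k_p[V_ov V_SD − ½ V_SD²] and I_D = (V_DD − V_SD)/R_D. Equating: 7.98 V_SD² − 37.26 V_SD + 14.8 = 0, giving V_SD = 0.438 V (the root below V_ov).
I_D = (14.8 − 0.438) / 6.85 = 2.1 mA.

I_D = 2.10 mA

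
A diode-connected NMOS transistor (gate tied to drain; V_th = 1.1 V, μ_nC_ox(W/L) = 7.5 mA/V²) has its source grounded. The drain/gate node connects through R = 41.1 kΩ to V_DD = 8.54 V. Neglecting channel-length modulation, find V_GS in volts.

With gate tied to drain, V_GS = V_DS ≥ V_GS − V_th, so the device is in saturation.
KCL at the drain: ½ k_n (V_GS − V_th)² = (V_DD − V_GS)/R.
Let x = V_GS − 1.1. Then 154 x² + x − 7.44 = 0, giving x = 0.216 V (positive root), so V_GS = 1.32 V.
I_D = (V_DD − V_GS)/R = (8.54 − 1.32) / 41.1 = 0.176 mA.

V_GS = 1.32 V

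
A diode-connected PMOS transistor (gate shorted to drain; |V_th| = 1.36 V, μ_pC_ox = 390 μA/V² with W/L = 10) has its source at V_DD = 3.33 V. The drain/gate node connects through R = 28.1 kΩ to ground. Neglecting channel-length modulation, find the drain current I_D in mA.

With gate tied to drain, V_SG = V_SD ≥ V_SG − |V_th|, so the device is in saturation.
k_p = μ_pC_ox · (W/L) = 3.9 mA/V².
KCL at the drain: ½ k_p (V_SG − |V_th|)² = (V_DD − V_SG)/R.
Let x = V_SG − 1.36. Then 54.8 x² + x − 1.97 = 0, giving x = 0.181 V (positive root), so V_SG = 1.54 V.
I_D = (V_DD − V_SG)/R = (3.33 − 1.54) / 28.1 = 0.0637 mA.

I_D = 0.0637 mA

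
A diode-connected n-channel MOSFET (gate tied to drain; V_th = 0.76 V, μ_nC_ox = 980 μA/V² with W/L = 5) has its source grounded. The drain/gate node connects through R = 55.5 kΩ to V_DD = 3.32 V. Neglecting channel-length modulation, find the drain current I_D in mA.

With gate tied to drain, V_GS = V_DS ≥ V_GS − V_th, so the device is in saturation.
k_n = μ_nC_ox · (W/L) = 4.9 mA/V².
KCL at the drain: ½ k_n (V_GS − V_th)² = (V_DD − V_GS)/R.
Let x = V_GS − 0.76. Then 136 x² + x − 2.56 = 0, giving x = 0.134 V (positive root), so V_GS = 0.894 V.
I_D = (V_DD − V_GS)/R = (3.32 − 0.894) / 55.5 = 0.0437 mA.

I_D = 0.0437 mA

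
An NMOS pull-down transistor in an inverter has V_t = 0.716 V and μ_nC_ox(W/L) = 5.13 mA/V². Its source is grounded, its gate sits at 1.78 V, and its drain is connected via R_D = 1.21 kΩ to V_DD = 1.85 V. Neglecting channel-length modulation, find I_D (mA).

I_D = 1.30 mA

V_GS = V_G = 1.78 V, so V_ov = 1.78 − 0.716 = 1.06 V.
Assume saturation: I_D = ½ k_n V_ov² = 0.5 × 5.13 × 1.06² = 2.9 mA, giving V_DS = V_DD − I_D R_D = 1.85 − 2.9 × 1.21 = -1.66 V.
But -1.66 V < V_ov = 1.06 V, so the device is actually in triode.
In triode I_D = k_n[V_ov V_DS − ½ V_DS²] and I_D = (V_DD − V_DS)/R_D. Equating: 3.1 V_DS² − 7.605 V_DS + 1.85 = 0, giving V_DS = 0.274 V (the root below V_ov).
I_D = (1.85 − 0.274) / 1.21 = 1.3 mA.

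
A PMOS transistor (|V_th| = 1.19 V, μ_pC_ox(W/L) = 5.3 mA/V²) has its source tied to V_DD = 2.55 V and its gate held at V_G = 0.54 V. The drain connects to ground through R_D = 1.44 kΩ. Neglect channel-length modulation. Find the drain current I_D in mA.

I_D = 1.45 mA

V_SG = V_DD − V_G = 2.55 − 0.54 = 2.01 V, so V_ov = 2.01 − 1.19 = 0.82 V.
Assume saturation: I_D = ½ k_p V_ov² = 0.5 × 5.3 × 0.82² = 1.78 mA, giving V_SD = V_DD − I_D R_D = 2.55 − 1.78 × 1.44 = -0.0159 V.
But -0.0159 V < V_ov = 0.82 V, so the device is actually in triode.
In triode I_D = k_p[V_ov V_SD − ½ V_SD²] and I_D = (V_DD − V_SD)/R_D. Equating: 3.82 V_SD² − 7.258 V_SD + 2.55 = 0, giving V_SD = 0.465 V (the root below V_ov).
I_D = (2.55 − 0.465) / 1.44 = 1.45 mA.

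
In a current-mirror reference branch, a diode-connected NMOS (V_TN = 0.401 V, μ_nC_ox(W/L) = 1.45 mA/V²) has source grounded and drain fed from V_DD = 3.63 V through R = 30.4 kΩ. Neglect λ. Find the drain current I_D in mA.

I_D = 0.0944 mA

With gate tied to drain, V_GS = V_DS ≥ V_GS − V_TN, so the device is in saturation.
KCL at the drain: ½ k_n (V_GS − V_TN)² = (V_DD − V_GS)/R.
Let x = V_GS − 0.401. Then 22 x² + x − 3.229 = 0, giving x = 0.361 V (positive root), so V_GS = 0.762 V.
I_D = (V_DD − V_GS)/R = (3.63 − 0.762) / 30.4 = 0.0944 mA.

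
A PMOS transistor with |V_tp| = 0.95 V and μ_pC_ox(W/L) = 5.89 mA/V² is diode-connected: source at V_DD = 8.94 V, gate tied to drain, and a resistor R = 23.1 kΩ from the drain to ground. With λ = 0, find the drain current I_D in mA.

With gate tied to drain, V_SG = V_SD ≥ V_SG − |V_tp|, so the device is in saturation.
KCL at the drain: ½ k_p (V_SG − |V_tp|)² = (V_DD − V_SG)/R.
Let x = V_SG − 0.95. Then 68 x² + x − 7.99 = 0, giving x = 0.335 V (positive root), so V_SG = 1.29 V.
I_D = (V_DD − V_SG)/R = (8.94 − 1.29) / 23.1 = 0.331 mA.

I_D = 0.331 mA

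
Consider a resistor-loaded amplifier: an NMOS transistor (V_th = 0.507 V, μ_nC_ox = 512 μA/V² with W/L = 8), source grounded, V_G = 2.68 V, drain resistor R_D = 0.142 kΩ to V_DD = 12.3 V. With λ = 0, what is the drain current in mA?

V_GS = V_G = 2.68 V, so V_ov = 2.68 − 0.507 = 2.17 V.
k_n = μ_nC_ox · (W/L) = 4.096 mA/V².
Assume saturation: I_D = ½ k_n V_ov² = 0.5 × 4.096 × 2.17² = 9.67 mA, giving V_DS = V_DD − I_D R_D = 12.3 − 9.67 × 0.142 = 10.9 V.
V_DS = 10.9 V ≥ V_ov = 2.17 V, confirming saturation.

I_D = 9.67 mA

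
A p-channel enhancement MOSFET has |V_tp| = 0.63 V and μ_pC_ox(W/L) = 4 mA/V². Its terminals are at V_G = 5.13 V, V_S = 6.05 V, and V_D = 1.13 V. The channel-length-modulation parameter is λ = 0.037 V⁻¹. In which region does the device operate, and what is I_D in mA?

Saturation; I_D = 0.199 mA

V_SG = V_S − V_G = 6.05 − 5.13 = 0.92 V; V_SD = V_S − V_D = 6.05 − 1.13 = 4.92 V.
V_ov = V_SG − |V_tp| = 0.92 − 0.63 = 0.29 V.
Since V_SD = 4.92 V ≥ V_ov = 0.29 V, the device is in saturation.
I_D = ½ k_p V_ov² (1 + λ V_SD) = 0.5 × 4 × 0.29² × (1 + 0.037 × 4.92) = 0.199 mA.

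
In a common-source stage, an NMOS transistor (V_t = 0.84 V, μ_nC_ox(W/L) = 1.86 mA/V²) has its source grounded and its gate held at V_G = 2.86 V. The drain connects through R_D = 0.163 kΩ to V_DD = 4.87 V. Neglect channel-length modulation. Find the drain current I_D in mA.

V_GS = V_G = 2.86 V, so V_ov = 2.86 − 0.84 = 2.02 V.
Assume saturation: I_D = ½ k_n V_ov² = 0.5 × 1.86 × 2.02² = 3.79 mA, giving V_DS = V_DD − I_D R_D = 4.87 − 3.79 × 0.163 = 4.25 V.
V_DS = 4.25 V ≥ V_ov = 2.02 V, confirming saturation.

I_D = 3.79 mA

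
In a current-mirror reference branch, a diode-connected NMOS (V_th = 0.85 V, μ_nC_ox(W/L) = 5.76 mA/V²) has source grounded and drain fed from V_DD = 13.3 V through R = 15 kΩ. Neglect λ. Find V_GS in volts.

V_GS = 1.38 V

With gate tied to drain, V_GS = V_DS ≥ V_GS − V_th, so the device is in saturation.
KCL at the drain: ½ k_n (V_GS − V_th)² = (V_DD − V_GS)/R.
Let x = V_GS − 0.85. Then 43.2 x² + x − 12.45 = 0, giving x = 0.525 V (positive root), so V_GS = 1.38 V.
I_D = (V_DD − V_GS)/R = (13.3 − 1.38) / 15 = 0.795 mA.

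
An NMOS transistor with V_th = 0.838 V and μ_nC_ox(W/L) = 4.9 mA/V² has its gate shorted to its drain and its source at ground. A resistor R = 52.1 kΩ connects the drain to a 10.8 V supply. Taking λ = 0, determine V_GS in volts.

With gate tied to drain, V_GS = V_DS ≥ V_GS − V_th, so the device is in saturation.
KCL at the drain: ½ k_n (V_GS − V_th)² = (V_DD − V_GS)/R.
Let x = V_GS − 0.838. Then 128 x² + x − 9.962 = 0, giving x = 0.275 V (positive root), so V_GS = 1.11 V.
I_D = (V_DD − V_GS)/R = (10.8 − 1.11) / 52.1 = 0.186 mA.

V_GS = 1.11 V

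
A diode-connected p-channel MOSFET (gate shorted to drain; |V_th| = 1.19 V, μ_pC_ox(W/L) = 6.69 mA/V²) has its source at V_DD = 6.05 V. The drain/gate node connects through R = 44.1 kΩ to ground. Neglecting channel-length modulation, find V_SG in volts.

V_SG = 1.37 V

With gate tied to drain, V_SG = V_SD ≥ V_SG − |V_th|, so the device is in saturation.
KCL at the drain: ½ k_p (V_SG − |V_th|)² = (V_DD − V_SG)/R.
Let x = V_SG − 1.19. Then 148 x² + x − 4.86 = 0, giving x = 0.178 V (positive root), so V_SG = 1.37 V.
I_D = (V_DD − V_SG)/R = (6.05 − 1.37) / 44.1 = 0.106 mA.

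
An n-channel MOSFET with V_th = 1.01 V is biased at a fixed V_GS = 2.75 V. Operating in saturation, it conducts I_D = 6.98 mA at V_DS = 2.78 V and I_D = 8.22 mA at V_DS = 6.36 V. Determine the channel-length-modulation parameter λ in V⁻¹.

λ = 0.0576 V⁻¹

With V_GS fixed, I_D ∝ (1 + λ V_DS) in saturation, so I_D2/I_D1 = (1 + λ V_DS2)/(1 + λ V_DS1).
8.22/6.98 = 1.178 = (1 + 6.36 λ)/(1 + 2.78 λ).
Solving: λ (I_D1 V_DS2 − I_D2 V_DS1) = I_D2 − I_D1, so λ = (8.22 − 6.98) / (6.98 × 6.36 − 8.22 × 2.78) = 1.24 / 21.5 = 0.0576 V⁻¹.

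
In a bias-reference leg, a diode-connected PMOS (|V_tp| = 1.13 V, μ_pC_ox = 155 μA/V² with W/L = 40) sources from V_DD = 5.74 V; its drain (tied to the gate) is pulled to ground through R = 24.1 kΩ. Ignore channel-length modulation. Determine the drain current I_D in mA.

With gate tied to drain, V_SG = V_SD ≥ V_SG − |V_tp|, so the device is in saturation.
k_p = μ_pC_ox · (W/L) = 6.2 mA/V².
KCL at the drain: ½ k_p (V_SG − |V_tp|)² = (V_DD − V_SG)/R.
Let x = V_SG − 1.13. Then 74.7 x² + x − 4.61 = 0, giving x = 0.242 V (positive root), so V_SG = 1.37 V.
I_D = (V_DD − V_SG)/R = (5.74 − 1.37) / 24.1 = 0.181 mA.

I_D = 0.181 mA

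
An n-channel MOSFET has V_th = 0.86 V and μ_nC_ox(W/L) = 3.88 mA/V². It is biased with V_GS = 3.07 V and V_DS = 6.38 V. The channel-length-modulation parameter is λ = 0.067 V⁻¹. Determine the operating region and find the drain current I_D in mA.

V_ov = V_GS − V_th = 3.07 − 0.86 = 2.21 V.
Since V_DS = 6.38 V ≥ V_ov = 2.21 V, the device is in saturation.
I_D = ½ k_n V_ov² (1 + λ V_DS) = 0.5 × 3.88 × 2.21² × (1 + 0.067 × 6.38) = 13.5 mA.

Saturation; I_D = 13.5 mA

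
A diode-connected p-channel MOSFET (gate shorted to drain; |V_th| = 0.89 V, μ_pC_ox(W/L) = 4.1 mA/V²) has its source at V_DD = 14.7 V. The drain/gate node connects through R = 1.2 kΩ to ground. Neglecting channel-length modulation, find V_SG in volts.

With gate tied to drain, V_SG = V_SD ≥ V_SG − |V_th|, so the device is in saturation.
KCL at the drain: ½ k_p (V_SG − |V_th|)² = (V_DD − V_SG)/R.
Let x = V_SG − 0.89. Then 2.46 x² + x − 13.81 = 0, giving x = 2.17 V (positive root), so V_SG = 3.06 V.
I_D = (V_DD − V_SG)/R = (14.7 − 3.06) / 1.2 = 9.7 mA.

V_SG = 3.06 V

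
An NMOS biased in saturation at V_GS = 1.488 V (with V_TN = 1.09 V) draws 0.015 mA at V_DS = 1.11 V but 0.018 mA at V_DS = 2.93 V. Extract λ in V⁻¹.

λ = 0.125 V⁻¹

With V_GS fixed, I_D ∝ (1 + λ V_DS) in saturation, so I_D2/I_D1 = (1 + λ V_DS2)/(1 + λ V_DS1).
0.018/0.015 = 1.2 = (1 + 2.93 λ)/(1 + 1.11 λ).
Solving: λ (I_D1 V_DS2 − I_D2 V_DS1) = I_D2 − I_D1, so λ = (0.018 − 0.015) / (0.015 × 2.93 − 0.018 × 1.11) = 0.003 / 0.024 = 0.125 V⁻¹.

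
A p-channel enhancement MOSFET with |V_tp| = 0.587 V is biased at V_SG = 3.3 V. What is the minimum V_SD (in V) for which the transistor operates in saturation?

The boundary between triode and saturation is V_SD = V_SG − |V_tp| = V_ov.
V_ov = 3.3 − 0.587 = 2.71 V.

V_SD,sat = 2.71 V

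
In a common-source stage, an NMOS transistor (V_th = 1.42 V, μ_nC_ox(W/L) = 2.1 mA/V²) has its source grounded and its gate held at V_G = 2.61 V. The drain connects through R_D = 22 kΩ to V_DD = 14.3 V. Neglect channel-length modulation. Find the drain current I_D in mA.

I_D = 0.637 mA

V_GS = V_G = 2.61 V, so V_ov = 2.61 − 1.42 = 1.19 V.
Assume saturation: I_D = ½ k_n V_ov² = 0.5 × 2.1 × 1.19² = 1.49 mA, giving V_DS = V_DD − I_D R_D = 14.3 − 1.49 × 22 = -18.4 V.
But -18.4 V < V_ov = 1.19 V, so the device is actually in triode.
In triode I_D = k_n[V_ov V_DS − ½ V_DS²] and I_D = (V_DD − V_DS)/R_D. Equating: 23.1 V_DS² − 55.98 V_DS + 14.3 = 0, giving V_DS = 0.29 V (the root below V_ov).
I_D = (14.3 − 0.29) / 22 = 0.637 mA.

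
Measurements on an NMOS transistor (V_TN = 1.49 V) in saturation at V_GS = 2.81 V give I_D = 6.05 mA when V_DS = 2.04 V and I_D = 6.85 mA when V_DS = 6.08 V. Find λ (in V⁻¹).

λ = 0.0351 V⁻¹

With V_GS fixed, I_D ∝ (1 + λ V_DS) in saturation, so I_D2/I_D1 = (1 + λ V_DS2)/(1 + λ V_DS1).
6.85/6.05 = 1.132 = (1 + 6.08 λ)/(1 + 2.04 λ).
Solving: λ (I_D1 V_DS2 − I_D2 V_DS1) = I_D2 − I_D1, so λ = (6.85 − 6.05) / (6.05 × 6.08 − 6.85 × 2.04) = 0.8 / 22.8 = 0.0351 V⁻¹.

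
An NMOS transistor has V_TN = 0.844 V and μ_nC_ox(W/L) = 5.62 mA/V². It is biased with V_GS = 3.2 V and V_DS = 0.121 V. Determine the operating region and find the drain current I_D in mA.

Triode; I_D = 1.56 mA

V_ov = V_GS − V_TN = 3.2 − 0.844 = 2.36 V.
Since V_DS = 0.121 V < V_ov = 2.36 V, the device is in the triode region.
I_D = k_n [V_ov · V_DS − ½ V_DS²] = 5.62 × [2.36 × 0.121 − 0.5 × 0.121²] = 1.56 mA.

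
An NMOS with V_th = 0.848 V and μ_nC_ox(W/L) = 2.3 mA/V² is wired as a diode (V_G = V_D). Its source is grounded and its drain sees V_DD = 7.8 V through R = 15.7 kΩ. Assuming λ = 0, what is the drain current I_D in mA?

With gate tied to drain, V_GS = V_DS ≥ V_GS − V_th, so the device is in saturation.
KCL at the drain: ½ k_n (V_GS − V_th)² = (V_DD − V_GS)/R.
Let x = V_GS − 0.848. Then 18.1 x² + x − 6.952 = 0, giving x = 0.593 V (positive root), so V_GS = 1.44 V.
I_D = (V_DD − V_GS)/R = (7.8 − 1.44) / 15.7 = 0.405 mA.

I_D = 0.405 mA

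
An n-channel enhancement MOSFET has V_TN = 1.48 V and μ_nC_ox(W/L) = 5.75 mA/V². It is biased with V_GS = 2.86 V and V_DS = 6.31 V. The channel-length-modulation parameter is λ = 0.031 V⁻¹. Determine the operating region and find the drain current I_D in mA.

V_ov = V_GS − V_TN = 2.86 − 1.48 = 1.38 V.
Since V_DS = 6.31 V ≥ V_ov = 1.38 V, the device is in saturation.
I_D = ½ k_n V_ov² (1 + λ V_DS) = 0.5 × 5.75 × 1.38² × (1 + 0.031 × 6.31) = 6.55 mA.

Saturation; I_D = 6.55 mA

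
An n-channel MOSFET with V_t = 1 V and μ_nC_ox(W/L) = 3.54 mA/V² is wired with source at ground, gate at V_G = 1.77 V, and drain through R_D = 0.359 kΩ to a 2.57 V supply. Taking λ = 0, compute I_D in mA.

I_D = 1.05 mA

V_GS = V_G = 1.77 V, so V_ov = 1.77 − 1 = 0.77 V.
Assume saturation: I_D = ½ k_n V_ov² = 0.5 × 3.54 × 0.77² = 1.05 mA, giving V_DS = V_DD − I_D R_D = 2.57 − 1.05 × 0.359 = 2.19 V.
V_DS = 2.19 V ≥ V_ov = 0.77 V, confirming saturation.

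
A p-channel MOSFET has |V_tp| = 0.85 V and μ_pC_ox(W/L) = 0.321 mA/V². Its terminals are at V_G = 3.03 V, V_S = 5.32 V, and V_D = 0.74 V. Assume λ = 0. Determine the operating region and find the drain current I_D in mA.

V_SG = V_S − V_G = 5.32 − 3.03 = 2.29 V; V_SD = V_S − V_D = 5.32 − 0.74 = 4.58 V.
V_ov = V_SG − |V_tp| = 2.29 − 0.85 = 1.44 V.
Since V_SD = 4.58 V ≥ V_ov = 1.44 V, the device is in saturation.
I_D = ½ k_p V_ov² = 0.5 × 0.321 × 1.44² = 0.333 mA.

Saturation; I_D = 0.333 mA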